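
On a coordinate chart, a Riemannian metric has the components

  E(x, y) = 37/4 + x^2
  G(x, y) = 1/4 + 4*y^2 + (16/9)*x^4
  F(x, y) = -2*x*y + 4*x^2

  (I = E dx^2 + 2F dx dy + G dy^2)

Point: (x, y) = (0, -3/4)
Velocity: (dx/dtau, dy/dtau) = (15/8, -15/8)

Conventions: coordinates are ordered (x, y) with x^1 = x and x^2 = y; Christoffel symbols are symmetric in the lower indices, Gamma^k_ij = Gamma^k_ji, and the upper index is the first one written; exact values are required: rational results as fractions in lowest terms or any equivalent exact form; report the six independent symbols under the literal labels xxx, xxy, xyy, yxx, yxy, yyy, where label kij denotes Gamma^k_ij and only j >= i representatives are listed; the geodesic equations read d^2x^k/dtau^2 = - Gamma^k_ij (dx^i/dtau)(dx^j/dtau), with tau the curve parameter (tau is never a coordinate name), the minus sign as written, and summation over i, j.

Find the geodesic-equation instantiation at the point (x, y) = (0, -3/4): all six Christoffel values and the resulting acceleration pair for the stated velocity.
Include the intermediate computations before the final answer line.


E = 37/4, F = 0, G = 5/2 at the point
E_x = 0, E_y = 0, F_x = 3/2, F_y = 0, G_x = 0, G_y = -6
EG - F^2 = 185/8;  g^inv = (8/185) * [[5/2, 0], [0, 37/4]]
first-kind symbols [ij,l] = (1/2)(d_i g_jl + d_j g_il - d_l g_ij): [xx,x] = E_x/2 = 0, [xx,y] = F_x - E_y/2 = 3/2, [xy,x] = E_y/2 = 0, [xy,y] = G_x/2 = 0, [yy,x] = F_y - G_x/2 = 0, [yy,y] = G_y/2 = -3
Gamma^x_ij = (G*[ij,x] - F*[ij,y])/(EG - F^2), Gamma^y_ij = (E*[ij,y] - F*[ij,x])/(EG - F^2)
Gamma_xxx = 0, Gamma_xxy = 0, Gamma_xyy = 0, Gamma_yxx = 3/5, Gamma_yxy = 0, Gamma_yyy = -6/5
d^2x/dtau^2 = -(Gamma_xxx*(15/8)^2 + 2*Gamma_xxy*(15/8)*(-15/8) + Gamma_xyy*(-15/8)^2) = 0
d^2y/dtau^2 = -(Gamma_yxx*(15/8)^2 + 2*Gamma_yxy*(15/8)*(-15/8) + Gamma_yyy*(-15/8)^2) = 135/64

Answer: Gamma_xxx = 0, Gamma_xxy = 0, Gamma_xyy = 0, Gamma_yxx = 3/5, Gamma_yxy = 0, Gamma_yyy = -6/5; accelerations (d^2x/dtau^2, d^2y/dtau^2) = (0, 135/64)


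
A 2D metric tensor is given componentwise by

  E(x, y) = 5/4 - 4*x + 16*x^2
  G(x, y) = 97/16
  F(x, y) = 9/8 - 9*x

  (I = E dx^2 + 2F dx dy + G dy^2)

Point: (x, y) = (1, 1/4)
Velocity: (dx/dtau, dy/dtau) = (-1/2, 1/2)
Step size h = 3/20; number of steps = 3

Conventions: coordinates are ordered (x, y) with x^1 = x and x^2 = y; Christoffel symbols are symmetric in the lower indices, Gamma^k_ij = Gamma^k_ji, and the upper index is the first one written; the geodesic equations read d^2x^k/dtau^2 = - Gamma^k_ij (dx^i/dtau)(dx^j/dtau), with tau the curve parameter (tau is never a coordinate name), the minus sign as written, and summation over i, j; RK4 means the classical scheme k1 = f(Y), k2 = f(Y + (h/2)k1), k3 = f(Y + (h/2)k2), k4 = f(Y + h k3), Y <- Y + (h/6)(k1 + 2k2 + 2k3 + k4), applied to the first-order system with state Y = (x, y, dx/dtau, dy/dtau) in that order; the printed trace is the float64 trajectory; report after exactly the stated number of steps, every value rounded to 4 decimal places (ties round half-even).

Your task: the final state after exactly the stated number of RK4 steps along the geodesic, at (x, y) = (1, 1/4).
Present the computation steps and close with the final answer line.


f(Y) = (dx/dtau, dy/dtau, -Gamma^x_ij Y'^i Y'^j, -Gamma^y_ij Y'^i Y'^j) with the Gammas evaluated at the stage position; h = 0.150000; intermediate values shown to 6 dp
step 0: x = 1.0000, y = 0.2500, dx/dtau = -0.5000, dy/dtau = 0.5000
step 1:
  k1: at (x, y) = (1.000000, 0.250000), (dx/dtau, dy/dtau) = (-0.500000, 0.500000); Gamma_xxx = 0.764505, Gamma_xxy = 0.000000, Gamma_xyy = 0.000000, Gamma_yxx = -0.491468, Gamma_yxy = 0.000000, Gamma_yyy = 0.000000; k1 = (-0.500000, 0.500000, -0.191126, 0.122867)
  k2: at (x, y) = (0.962500, 0.287500), (dx/dtau, dy/dtau) = (-0.514334, 0.509215); Gamma_xxx = 0.775239, Gamma_xxy = 0.000000, Gamma_xyy = 0.000000, Gamma_yxx = -0.520683, Gamma_yxy = 0.000000, Gamma_yyy = 0.000000; k2 = (-0.514334, 0.509215, -0.205082, 0.137741)
  k3: at (x, y) = (0.961425, 0.288191), (dx/dtau, dy/dtau) = (-0.515381, 0.510331); Gamma_xxx = 0.775535, Gamma_xxy = 0.000000, Gamma_xyy = 0.000000, Gamma_yxx = -0.521551, Gamma_yxy = 0.000000, Gamma_yyy = 0.000000; k3 = (-0.515381, 0.510331, -0.205996, 0.138533)
  k4: at (x, y) = (0.922693, 0.326550), (dx/dtau, dy/dtau) = (-0.530899, 0.520780); Gamma_xxx = 0.785734, Gamma_xxy = 0.000000, Gamma_xyy = 0.000000, Gamma_yxx = -0.554067, Gamma_yxy = 0.000000, Gamma_yyy = 0.000000; k4 = (-0.530899, 0.520780, -0.221462, 0.156166)
  Y <- Y + (h/6)(k1 + 2k2 + 2k3 + k4): x = 0.9227, y = 0.3265, dx/dtau = -0.5309, dy/dtau = 0.5208
step 2:
  k1: at (x, y) = (0.922742, 0.326497), (dx/dtau, dy/dtau) = (-0.530869, 0.520790); Gamma_xxx = 0.785722, Gamma_xxy = 0.000000, Gamma_xyy = 0.000000, Gamma_yxx = -0.554024, Gamma_yxy = 0.000000, Gamma_yyy = 0.000000; k1 = (-0.530869, 0.520790, -0.221433, 0.156136)
  k2: at (x, y) = (0.882927, 0.365556), (dx/dtau, dy/dtau) = (-0.547476, 0.532500); Gamma_xxx = 0.795007, Gamma_xxy = 0.000000, Gamma_xyy = 0.000000, Gamma_yxx = -0.590019, Gamma_yxy = 0.000000, Gamma_yyy = 0.000000; k2 = (-0.547476, 0.532500, -0.238287, 0.176846)
  k3: at (x, y) = (0.881681, 0.366434), (dx/dtau, dy/dtau) = (-0.548740, 0.534053); Gamma_xxx = 0.795274, Gamma_xxy = 0.000000, Gamma_xyy = 0.000000, Gamma_yxx = -0.591189, Gamma_yxy = 0.000000, Gamma_yyy = 0.000000; k3 = (-0.548740, 0.534053, -0.239469, 0.178016)
  k4: at (x, y) = (0.840431, 0.406605), (dx/dtau, dy/dtau) = (-0.566789, 0.547492); Gamma_xxx = 0.803180, Gamma_xxy = 0.000000, Gamma_xyy = 0.000000, Gamma_yxx = -0.631492, Gamma_yxy = 0.000000, Gamma_yyy = 0.000000; k4 = (-0.566789, 0.547492, -0.258021, 0.202867)
  Y <- Y + (h/6)(k1 + 2k2 + 2k3 + k4): x = 0.8405, y = 0.4065, dx/dtau = -0.5667, dy/dtau = 0.5475
step 3:
  k1: at (x, y) = (0.840489, 0.406531), (dx/dtau, dy/dtau) = (-0.566743, 0.547508); Gamma_xxx = 0.803170, Gamma_xxy = 0.000000, Gamma_xyy = 0.000000, Gamma_yxx = -0.631433, Gamma_yxy = 0.000000, Gamma_yyy = 0.000000; k1 = (-0.566743, 0.547508, -0.257976, 0.202815)
  k2: at (x, y) = (0.797984, 0.447595), (dx/dtau, dy/dtau) = (-0.586091, 0.562719); Gamma_xxx = 0.809056, Gamma_xxy = 0.000000, Gamma_xyy = 0.000000, Gamma_yxx = -0.676233, Gamma_yxy = 0.000000, Gamma_yyy = 0.000000; k2 = (-0.586091, 0.562719, -0.277913, 0.232288)
  k3: at (x, y) = (0.796533, 0.448735), (dx/dtau, dy/dtau) = (-0.587586, 0.564929); Gamma_xxx = 0.809210, Gamma_xxy = 0.000000, Gamma_xyy = 0.000000, Gamma_yxx = -0.677823, Gamma_yxy = 0.000000, Gamma_yyy = 0.000000; k3 = (-0.587586, 0.564929, -0.279386, 0.234024)
  k4: at (x, y) = (0.752352, 0.491271), (dx/dtau, dy/dtau) = (-0.608651, 0.582611); Gamma_xxx = 0.812131, Gamma_xxy = 0.000000, Gamma_xyy = 0.000000, Gamma_yxx = -0.728178, Gamma_yxy = 0.000000, Gamma_yyy = 0.000000; k4 = (-0.608651, 0.582611, -0.300858, 0.269758)
  Y <- Y + (h/6)(k1 + 2k2 + 2k3 + k4): x = 0.7524, y = 0.4912, dx/dtau = -0.6086, dy/dtau = 0.5826

Answer: x = 0.7524, y = 0.4912, dx/dtau = -0.6086, dy/dtau = 0.5826


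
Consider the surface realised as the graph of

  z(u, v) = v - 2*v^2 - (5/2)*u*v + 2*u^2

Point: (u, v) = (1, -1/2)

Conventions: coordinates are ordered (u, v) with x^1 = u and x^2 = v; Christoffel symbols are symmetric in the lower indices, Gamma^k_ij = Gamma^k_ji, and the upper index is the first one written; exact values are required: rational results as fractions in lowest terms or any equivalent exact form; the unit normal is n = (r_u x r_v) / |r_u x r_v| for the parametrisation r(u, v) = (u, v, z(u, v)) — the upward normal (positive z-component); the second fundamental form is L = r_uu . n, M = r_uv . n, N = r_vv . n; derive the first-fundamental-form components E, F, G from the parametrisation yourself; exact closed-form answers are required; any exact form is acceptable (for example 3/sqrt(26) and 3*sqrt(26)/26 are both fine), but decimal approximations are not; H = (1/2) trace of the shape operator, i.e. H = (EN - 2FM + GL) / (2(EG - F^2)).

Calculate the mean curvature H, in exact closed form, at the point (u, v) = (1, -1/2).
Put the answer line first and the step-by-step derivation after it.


Answer: H = -3076*sqrt(461)/212521

z_u = 21/4, z_v = 1/2, z_uu = 4, z_uv = -5/2, z_vv = -4
E = 457/16, F = 21/8, G = 5/4; answer radicand W^2 = 461/16
unnormalised second-form numerators: l = 4, m = -5/2, n = -4; L = l/sqrt(461/16), and similarly M = m/sqrt(W^2), N = n/sqrt(W^2)
H = (E*n - 2*F*m + G*l) / (2*(EG - F^2)*sqrt(W^2)); E*n - 2*F*m + G*l = -769/8, EG - F^2 = 461/16, so H = (-769/461)/sqrt(461/16)


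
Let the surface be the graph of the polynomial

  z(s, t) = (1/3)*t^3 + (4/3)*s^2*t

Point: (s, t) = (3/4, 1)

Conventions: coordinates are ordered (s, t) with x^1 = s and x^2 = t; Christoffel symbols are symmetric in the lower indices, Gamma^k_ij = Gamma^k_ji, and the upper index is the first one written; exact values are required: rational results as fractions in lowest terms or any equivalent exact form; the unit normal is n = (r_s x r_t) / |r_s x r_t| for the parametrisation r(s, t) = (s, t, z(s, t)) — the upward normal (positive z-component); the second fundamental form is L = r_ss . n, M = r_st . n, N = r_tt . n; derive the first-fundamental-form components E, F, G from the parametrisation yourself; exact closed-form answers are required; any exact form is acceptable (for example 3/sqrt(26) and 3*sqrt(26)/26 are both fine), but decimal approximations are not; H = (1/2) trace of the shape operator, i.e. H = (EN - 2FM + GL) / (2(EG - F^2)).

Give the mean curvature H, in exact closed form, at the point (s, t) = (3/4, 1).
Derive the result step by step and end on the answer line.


z_s = 2, z_t = 7/4, z_ss = 8/3, z_st = 2, z_tt = 2
E = 5, F = 7/2, G = 65/16; answer radicand W^2 = 129/16
unnormalised second-form numerators: l = 8/3, m = 2, n = 2; L = l/sqrt(129/16), and similarly M = m/sqrt(W^2), N = n/sqrt(W^2)
H = (E*n - 2*F*m + G*l) / (2*(EG - F^2)*sqrt(W^2)); E*n - 2*F*m + G*l = 41/6, EG - F^2 = 129/16, so H = (164/387)/sqrt(129/16)

Answer: H = 656*sqrt(129)/49923


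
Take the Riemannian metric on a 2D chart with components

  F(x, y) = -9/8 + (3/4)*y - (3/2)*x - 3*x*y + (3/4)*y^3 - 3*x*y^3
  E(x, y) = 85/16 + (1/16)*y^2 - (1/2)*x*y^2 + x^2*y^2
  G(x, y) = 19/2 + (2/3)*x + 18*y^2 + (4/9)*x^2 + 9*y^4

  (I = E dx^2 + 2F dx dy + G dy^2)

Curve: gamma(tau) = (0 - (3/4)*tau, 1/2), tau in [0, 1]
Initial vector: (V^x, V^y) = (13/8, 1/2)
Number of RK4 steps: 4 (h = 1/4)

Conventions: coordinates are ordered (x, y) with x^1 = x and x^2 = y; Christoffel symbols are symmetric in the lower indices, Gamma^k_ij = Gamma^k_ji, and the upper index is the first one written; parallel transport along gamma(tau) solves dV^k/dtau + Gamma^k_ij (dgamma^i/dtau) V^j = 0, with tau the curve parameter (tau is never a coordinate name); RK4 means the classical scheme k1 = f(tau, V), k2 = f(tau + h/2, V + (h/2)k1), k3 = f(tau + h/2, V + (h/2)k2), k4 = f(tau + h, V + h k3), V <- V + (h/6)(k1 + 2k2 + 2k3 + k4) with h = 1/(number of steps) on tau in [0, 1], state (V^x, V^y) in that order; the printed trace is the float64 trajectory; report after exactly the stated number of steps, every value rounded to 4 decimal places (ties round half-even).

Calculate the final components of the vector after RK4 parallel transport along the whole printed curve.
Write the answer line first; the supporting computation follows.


Answer: V^x = 1.6350, V^y = 0.1979

gamma'(tau) = (-3/4, 0); f(tau, V)^k = -Gamma^k_ij(gamma(tau)) gamma'^i(tau) V^j; h = 1/4; intermediate values shown to 6 dp
curve data and Christoffel symbols at the stage parameters:
  tau = 0.000000: gamma = (0.000000, 0.500000), gamma' = (-0.750000, 0.000000); Gamma_xxx = -0.040766, Gamma_xxy = 0.008733, Gamma_xyy = 0.280481, Gamma_yxx = -0.235743, Gamma_yxy = 0.023283, Gamma_yyy = 0.785172
  tau = 0.125000: gamma = (-0.093750, 0.500000), gamma' = (-0.750000, 0.000000); Gamma_xxx = -0.031196, Gamma_xxy = 0.012358, Gamma_xyy = 0.333070, Gamma_yxx = -0.237500, Gamma_yxy = 0.020399, Gamma_yyy = 0.783457
  tau = 0.250000: gamma = (-0.187500, 0.500000), gamma' = (-0.750000, 0.000000); Gamma_xxx = -0.021455, Gamma_xxy = 0.017930, Gamma_xyy = 0.385261, Gamma_yxx = -0.240170, Gamma_yxy = 0.017326, Gamma_yyy = 0.779003
  tau = 0.375000: gamma = (-0.281250, 0.500000), gamma' = (-0.750000, 0.000000); Gamma_xxx = -0.011405, Gamma_xxy = 0.025456, Gamma_xyy = 0.437412, Gamma_yxx = -0.243771, Gamma_yxy = 0.013940, Gamma_yyy = 0.771806
  tau = 0.500000: gamma = (-0.375000, 0.500000), gamma' = (-0.750000, 0.000000); Gamma_xxx = -0.000910, Gamma_xxy = 0.034962, Gamma_xyy = 0.489882, Gamma_yxx = -0.248331, Gamma_yxy = 0.010112, Gamma_yyy = 0.761842
  tau = 0.625000: gamma = (-0.468750, 0.500000), gamma' = (-0.750000, 0.000000); Gamma_xxx = 0.010173, Gamma_xxy = 0.046496, Gamma_xyy = 0.543028, Gamma_yxx = -0.253889, Gamma_yxy = 0.005712, Gamma_yyy = 0.749061
  tau = 0.750000: gamma = (-0.562500, 0.500000), gamma' = (-0.750000, 0.000000); Gamma_xxx = 0.021991, Gamma_xxy = 0.060123, Gamma_xyy = 0.597217, Gamma_yxx = -0.260494, Gamma_yxy = 0.000604, Gamma_yyy = 0.733393
  tau = 0.875000: gamma = (-0.656250, 0.500000), gamma' = (-0.750000, 0.000000); Gamma_xxx = 0.034698, Gamma_xxy = 0.075934, Gamma_xyy = 0.652822, Gamma_yxx = -0.268205, Gamma_yxy = -0.005356, Gamma_yyy = 0.714741
  tau = 1.000000: gamma = (-0.750000, 0.500000), gamma' = (-0.750000, 0.000000); Gamma_xxx = 0.048457, Gamma_xxy = 0.094040, Gamma_xyy = 0.710230, Gamma_yxx = -0.277090, Gamma_yxy = -0.012320, Gamma_yyy = 0.692983
step 0: V^x = 1.6250, V^y = 0.5000
step 1: k1 = (-0.046409, -0.278580), k2 = (-0.033573, -0.281303), k3 = (-0.033614, -0.281594), k4 = (-0.020236, -0.285611); V <- V + (h/6)(k1 + 2k2 + 2k3 + k4): V^x = 1.6166, V^y = 0.4296
step 2: k1 = (-0.020236, -0.285616), k2 = (-0.006287, -0.290984), k3 = (-0.006315, -0.291309), k4 = (0.008252, -0.298094); V <- V + (h/6)(k1 + 2k2 + 2k3 + k4): V^x = 1.6151, V^y = 0.3567
step 3: k1 = (0.008252, -0.298099), k2 = (0.023471, -0.306366), k3 = (0.023450, -0.306732), k4 = (0.039363, -0.316557); V <- V + (h/6)(k1 + 2k2 + 2k3 + k4): V^x = 1.6210, V^y = 0.2800
step 4: k1 = (0.039363, -0.316563), k2 = (0.056007, -0.328019), k3 = (0.055979, -0.328432), k4 = (0.073380, -0.341603); V <- V + (h/6)(k1 + 2k2 + 2k3 + k4): V^x = 1.6350, V^y = 0.1979


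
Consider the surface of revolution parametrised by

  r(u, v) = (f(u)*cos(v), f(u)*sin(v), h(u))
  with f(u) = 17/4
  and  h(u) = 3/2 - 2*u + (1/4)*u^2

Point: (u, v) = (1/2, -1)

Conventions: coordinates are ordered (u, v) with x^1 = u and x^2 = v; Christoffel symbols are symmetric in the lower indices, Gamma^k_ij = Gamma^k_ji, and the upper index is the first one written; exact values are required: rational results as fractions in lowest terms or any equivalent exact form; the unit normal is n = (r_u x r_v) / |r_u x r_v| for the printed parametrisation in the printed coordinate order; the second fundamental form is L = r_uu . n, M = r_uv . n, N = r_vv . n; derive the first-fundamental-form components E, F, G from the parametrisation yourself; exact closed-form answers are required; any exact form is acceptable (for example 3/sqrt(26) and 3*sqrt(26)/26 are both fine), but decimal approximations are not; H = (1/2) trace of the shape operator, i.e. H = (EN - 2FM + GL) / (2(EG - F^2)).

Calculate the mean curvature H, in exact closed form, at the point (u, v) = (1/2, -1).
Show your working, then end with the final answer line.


f = 17/4, f' = 0, f'' = 0, h' = -7/4, h'' = 1/2
E = 49/16, F = 0, G = 289/16; answer radicand W^2 = 49/16
unnormalised second-form numerators: l = 0, m = 0, n = -119/16; L = l/sqrt(49/16), and similarly M = m/sqrt(W^2), N = n/sqrt(W^2)
H = (E*n - 2*F*m + G*l) / (2*(EG - F^2)*sqrt(W^2)); E*n - 2*F*m + G*l = -5831/256, EG - F^2 = 14161/256, so H = (-7/34)/sqrt(49/16)

Answer: H = -2/17


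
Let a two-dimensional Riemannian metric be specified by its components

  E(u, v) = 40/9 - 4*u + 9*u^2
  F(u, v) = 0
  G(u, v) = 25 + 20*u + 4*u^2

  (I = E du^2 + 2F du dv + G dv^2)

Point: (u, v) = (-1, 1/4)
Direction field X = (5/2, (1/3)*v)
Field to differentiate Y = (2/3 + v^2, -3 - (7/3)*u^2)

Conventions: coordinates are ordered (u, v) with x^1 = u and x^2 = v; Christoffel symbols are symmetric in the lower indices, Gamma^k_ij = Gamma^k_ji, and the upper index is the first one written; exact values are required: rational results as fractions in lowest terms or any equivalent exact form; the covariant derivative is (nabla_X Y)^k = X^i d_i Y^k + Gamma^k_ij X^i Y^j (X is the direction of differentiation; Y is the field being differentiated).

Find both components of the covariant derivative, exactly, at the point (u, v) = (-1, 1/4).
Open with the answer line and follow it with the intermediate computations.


Answer: (nabla_X Y)^u = -14393/15072, (nabla_X Y)^v = 2435/864

E = 157/9, F = 0, G = 9 at the point
E_u = -22, E_v = 0, F_u = 0, F_v = 0, G_u = 12, G_v = 0
EG - F^2 = 157;  g^inv = (1/157) * [[9, 0], [0, 157/9]]
first-kind symbols [ij,l] = (1/2)(d_i g_jl + d_j g_il - d_l g_ij): [uu,u] = E_u/2 = -11, [uu,v] = F_u - E_v/2 = 0, [uv,u] = E_v/2 = 0, [uv,v] = G_u/2 = 6, [vv,u] = F_v - G_u/2 = -6, [vv,v] = G_v/2 = 0
Gamma^u_ij = (G*[ij,u] - F*[ij,v])/(EG - F^2), Gamma^v_ij = (E*[ij,v] - F*[ij,u])/(EG - F^2)
Gamma_uuu = -99/157, Gamma_uuv = 0, Gamma_uvv = -54/157, Gamma_vuu = 0, Gamma_vuv = 2/3, Gamma_vvv = 0
X = (5/2, 1/12), Y = (35/48, -16/3) at the point


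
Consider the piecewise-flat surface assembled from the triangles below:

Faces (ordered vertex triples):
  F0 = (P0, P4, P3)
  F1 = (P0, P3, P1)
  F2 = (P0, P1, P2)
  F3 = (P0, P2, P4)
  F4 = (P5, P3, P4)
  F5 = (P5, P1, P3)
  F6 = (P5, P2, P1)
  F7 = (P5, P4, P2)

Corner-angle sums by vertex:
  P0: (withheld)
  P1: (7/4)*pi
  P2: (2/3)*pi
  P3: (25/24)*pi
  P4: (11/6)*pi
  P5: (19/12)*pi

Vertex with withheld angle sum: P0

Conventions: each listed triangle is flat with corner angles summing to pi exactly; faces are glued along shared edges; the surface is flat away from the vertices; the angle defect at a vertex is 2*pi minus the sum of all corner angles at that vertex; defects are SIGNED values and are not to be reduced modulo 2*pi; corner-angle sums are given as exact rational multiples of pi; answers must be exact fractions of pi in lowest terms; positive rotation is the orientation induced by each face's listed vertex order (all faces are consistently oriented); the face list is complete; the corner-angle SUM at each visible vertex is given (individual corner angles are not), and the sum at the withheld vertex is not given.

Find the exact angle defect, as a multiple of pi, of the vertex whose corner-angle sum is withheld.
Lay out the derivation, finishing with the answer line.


V = 6, E = 12, F = 8; chi = V - E + F = 2
Gauss-Bonnet: total defect = 2*pi*chi = 4*pi; visible defects sum to (25/8)*pi

Answer: defect(P0) = (7/8)*pi


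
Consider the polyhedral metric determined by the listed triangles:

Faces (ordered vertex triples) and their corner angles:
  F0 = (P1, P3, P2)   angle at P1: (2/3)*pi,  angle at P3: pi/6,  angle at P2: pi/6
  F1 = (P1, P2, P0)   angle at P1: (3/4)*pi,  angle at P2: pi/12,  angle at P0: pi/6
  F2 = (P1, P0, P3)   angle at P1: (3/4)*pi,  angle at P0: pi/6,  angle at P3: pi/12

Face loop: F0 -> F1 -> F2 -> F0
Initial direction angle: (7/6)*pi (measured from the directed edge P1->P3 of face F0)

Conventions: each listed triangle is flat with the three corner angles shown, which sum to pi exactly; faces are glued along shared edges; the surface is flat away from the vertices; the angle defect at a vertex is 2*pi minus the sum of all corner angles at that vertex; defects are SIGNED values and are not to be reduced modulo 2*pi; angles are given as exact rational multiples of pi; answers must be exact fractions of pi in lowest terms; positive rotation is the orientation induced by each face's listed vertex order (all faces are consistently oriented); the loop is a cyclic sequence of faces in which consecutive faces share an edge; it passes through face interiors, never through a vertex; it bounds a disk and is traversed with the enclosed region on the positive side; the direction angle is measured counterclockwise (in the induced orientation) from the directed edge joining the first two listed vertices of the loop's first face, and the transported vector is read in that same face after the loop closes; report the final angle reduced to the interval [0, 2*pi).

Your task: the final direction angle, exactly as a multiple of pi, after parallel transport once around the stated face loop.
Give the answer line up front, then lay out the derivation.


Answer: final direction angle = pi

enclosed vertex P1: corner angles sum to (13/6)*pi, defect = 2*pi - (13/6)*pi = -pi/6
adding the enclosed defects to the starting angle (mod 2*pi, induced orientation) gives the holonomy
final angle = (7/6)*pi - pi/6 = pi (mod 2*pi)


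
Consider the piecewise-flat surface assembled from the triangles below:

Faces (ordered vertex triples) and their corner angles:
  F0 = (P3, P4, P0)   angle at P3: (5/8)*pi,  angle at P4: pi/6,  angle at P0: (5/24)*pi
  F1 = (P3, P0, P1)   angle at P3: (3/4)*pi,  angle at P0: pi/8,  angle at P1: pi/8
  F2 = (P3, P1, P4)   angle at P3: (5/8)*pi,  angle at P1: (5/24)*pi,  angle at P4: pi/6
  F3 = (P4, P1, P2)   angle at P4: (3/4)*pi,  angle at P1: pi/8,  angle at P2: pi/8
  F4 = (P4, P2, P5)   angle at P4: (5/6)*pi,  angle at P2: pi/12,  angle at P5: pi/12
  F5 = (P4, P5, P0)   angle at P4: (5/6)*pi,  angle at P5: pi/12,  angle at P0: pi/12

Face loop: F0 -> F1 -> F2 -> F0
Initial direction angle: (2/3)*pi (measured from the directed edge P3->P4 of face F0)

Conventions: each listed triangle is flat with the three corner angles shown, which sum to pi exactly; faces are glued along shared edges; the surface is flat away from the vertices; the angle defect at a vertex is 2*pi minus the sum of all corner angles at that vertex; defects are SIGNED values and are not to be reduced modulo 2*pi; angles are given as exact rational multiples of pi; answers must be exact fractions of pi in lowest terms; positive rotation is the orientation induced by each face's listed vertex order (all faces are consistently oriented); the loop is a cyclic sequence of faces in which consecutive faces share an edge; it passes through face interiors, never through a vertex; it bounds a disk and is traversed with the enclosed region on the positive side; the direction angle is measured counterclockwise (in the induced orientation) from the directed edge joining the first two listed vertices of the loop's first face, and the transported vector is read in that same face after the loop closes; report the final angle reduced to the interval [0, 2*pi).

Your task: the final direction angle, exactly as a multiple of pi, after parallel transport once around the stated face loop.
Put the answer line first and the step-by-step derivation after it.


Answer: final direction angle = (2/3)*pi

enclosed vertex P3: corner angles sum to 2*pi, defect = 2*pi - 2*pi = 0
final direction = starting direction + enclosed defect total, reduced mod 2*pi (induced orientation)
final angle = (2/3)*pi + 0 = (2/3)*pi (mod 2*pi)


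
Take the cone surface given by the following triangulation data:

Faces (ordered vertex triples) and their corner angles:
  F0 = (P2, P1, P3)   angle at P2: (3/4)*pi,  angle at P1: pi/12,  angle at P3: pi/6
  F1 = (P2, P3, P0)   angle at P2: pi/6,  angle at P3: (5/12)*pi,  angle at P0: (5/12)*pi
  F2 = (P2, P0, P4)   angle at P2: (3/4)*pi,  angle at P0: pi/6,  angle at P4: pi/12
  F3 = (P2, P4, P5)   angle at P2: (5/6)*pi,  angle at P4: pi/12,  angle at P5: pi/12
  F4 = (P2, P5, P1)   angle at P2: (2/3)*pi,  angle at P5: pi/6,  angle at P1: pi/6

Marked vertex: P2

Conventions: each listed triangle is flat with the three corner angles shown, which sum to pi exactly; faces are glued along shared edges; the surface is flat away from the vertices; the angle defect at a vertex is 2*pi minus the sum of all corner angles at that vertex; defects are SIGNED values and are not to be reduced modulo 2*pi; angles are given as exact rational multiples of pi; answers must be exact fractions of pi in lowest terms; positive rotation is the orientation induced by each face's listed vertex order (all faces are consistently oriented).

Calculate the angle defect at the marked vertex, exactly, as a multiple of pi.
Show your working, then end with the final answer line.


Sum of corner angles at P2: (19/6)*pi
defect = 2*pi - (19/6)*pi

Answer: defect(P2) = (-7/6)*pi


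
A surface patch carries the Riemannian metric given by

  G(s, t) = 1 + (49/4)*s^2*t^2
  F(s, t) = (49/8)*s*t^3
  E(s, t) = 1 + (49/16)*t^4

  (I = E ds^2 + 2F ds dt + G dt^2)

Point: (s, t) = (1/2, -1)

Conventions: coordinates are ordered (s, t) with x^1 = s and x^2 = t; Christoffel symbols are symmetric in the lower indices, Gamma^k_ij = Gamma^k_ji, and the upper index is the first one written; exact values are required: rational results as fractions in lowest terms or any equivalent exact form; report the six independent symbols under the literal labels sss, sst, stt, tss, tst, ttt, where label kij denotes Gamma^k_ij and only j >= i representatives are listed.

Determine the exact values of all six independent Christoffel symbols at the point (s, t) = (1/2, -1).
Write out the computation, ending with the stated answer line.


E = 65/16, F = -49/16, G = 65/16 at the point
E_s = 0, E_t = -49/4, F_s = -49/8, F_t = 147/16, G_s = 49/4, G_t = -49/8
EG - F^2 = 57/8;  g^inv = (8/57) * [[65/16, 49/16], [49/16, 65/16]]
first-kind symbols [ij,l] = (1/2)(d_i g_jl + d_j g_il - d_l g_ij): [ss,s] = E_s/2 = 0, [ss,t] = F_s - E_t/2 = 0, [st,s] = E_t/2 = -49/8, [st,t] = G_s/2 = 49/8, [tt,s] = F_t - G_s/2 = 49/16, [tt,t] = G_t/2 = -49/16
Gamma^s_ij = (G*[ij,s] - F*[ij,t])/(EG - F^2), Gamma^t_ij = (E*[ij,t] - F*[ij,s])/(EG - F^2)

Answer: Gamma_sss = 0, Gamma_sst = -49/57, Gamma_stt = 49/114, Gamma_tss = 0, Gamma_tst = 49/57, Gamma_ttt = -49/114


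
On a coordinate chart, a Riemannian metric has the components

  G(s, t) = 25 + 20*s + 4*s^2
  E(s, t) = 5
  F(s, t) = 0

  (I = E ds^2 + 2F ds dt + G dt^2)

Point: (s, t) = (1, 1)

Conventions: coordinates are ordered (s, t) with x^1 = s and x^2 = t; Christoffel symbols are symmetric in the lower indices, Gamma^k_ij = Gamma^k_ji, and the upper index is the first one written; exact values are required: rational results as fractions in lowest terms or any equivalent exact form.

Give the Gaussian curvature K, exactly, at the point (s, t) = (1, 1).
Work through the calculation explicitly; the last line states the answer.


E = 5, F = 0, G = 49, EG - F^2 = 245 at the point
E_s = 0, E_t = 0, F_s = 0, F_t = 0, G_s = 28, G_t = 0
E_tt = 0, F_st = 0, G_ss = 8
K follows from Brioschi's formula, (det M1 - det M2)/(EG - F^2)^2.
M1 = [[-E_tt/2 + F_st - G_ss/2, E_s/2, F_s - E_t/2], [F_t - G_s/2, E, F], [G_t/2, F, G]] = [[-4, 0, 0], [-14, 5, 0], [0, 0, 49]]; det M1 = -980
M2 = [[0, E_t/2, G_s/2], [E_t/2, E, F], [G_s/2, F, G]] = [[0, 0, 14], [0, 5, 0], [14, 0, 49]]; det M2 = -980
det M1 - det M2 = 0; K = 0 / (245)^2 = 0

Answer: K = 0


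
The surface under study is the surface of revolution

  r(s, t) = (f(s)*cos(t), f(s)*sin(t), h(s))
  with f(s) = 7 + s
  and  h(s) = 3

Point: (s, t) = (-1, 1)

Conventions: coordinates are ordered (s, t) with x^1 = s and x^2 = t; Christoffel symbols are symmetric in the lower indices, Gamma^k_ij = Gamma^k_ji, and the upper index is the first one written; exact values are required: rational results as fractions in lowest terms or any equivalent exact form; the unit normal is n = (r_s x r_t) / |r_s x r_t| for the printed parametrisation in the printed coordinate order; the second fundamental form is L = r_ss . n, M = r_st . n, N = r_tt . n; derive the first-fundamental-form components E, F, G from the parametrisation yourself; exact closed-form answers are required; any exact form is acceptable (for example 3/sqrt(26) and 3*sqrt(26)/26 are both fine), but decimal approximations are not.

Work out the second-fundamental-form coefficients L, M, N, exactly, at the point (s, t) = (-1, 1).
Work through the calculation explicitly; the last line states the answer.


f = 6, f' = 1, f'' = 0, h' = 0, h'' = 0
E = 1, F = 0, G = 36; answer radicand W^2 = 1
unnormalised second-form numerators: l = 0, m = 0, n = 0; L = l/sqrt(1), and similarly M = m/sqrt(W^2), N = n/sqrt(W^2)

Answer: L = 0, M = 0, N = 0


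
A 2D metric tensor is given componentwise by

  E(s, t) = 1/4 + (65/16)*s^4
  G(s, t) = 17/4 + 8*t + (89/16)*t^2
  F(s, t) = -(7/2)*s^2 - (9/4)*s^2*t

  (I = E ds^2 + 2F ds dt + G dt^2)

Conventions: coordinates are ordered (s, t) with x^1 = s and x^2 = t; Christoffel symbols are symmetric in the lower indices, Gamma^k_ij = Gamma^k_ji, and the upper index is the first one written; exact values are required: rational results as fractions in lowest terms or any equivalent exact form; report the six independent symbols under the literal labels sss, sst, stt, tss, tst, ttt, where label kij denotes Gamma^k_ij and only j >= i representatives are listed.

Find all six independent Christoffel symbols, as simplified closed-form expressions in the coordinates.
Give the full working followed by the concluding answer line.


E = 1/4 + (65/16)*s^4; F = -(7/2)*s^2 - (9/4)*s^2*t; G = 17/4 + 8*t + (89/16)*t^2
Gamma^k_ij = (1/2) g^{kl} (d_i g_jl + d_j g_il - d_l g_ij), with g^inv = (1/(EG-F^2)) [[G, -F], [-F, E]]
first partials: E_s = (65/4)*s^3, E_t = 0, F_s = -7*s - (9/2)*s*t, F_t = -(9/4)*s^2, G_s = 0, G_t = 8 + (89/8)*t
D = EG - F^2 = 17/16 + 2*t + (89/64)*t^2 + (321/64)*s^4 + (67/4)*s^4*t + (4489/256)*s^4*t^2
expanded: Gamma^s_ss = (G E_s - 2F F_s + F E_t)/(2D), Gamma^s_st = (G E_t - F G_s)/(2D), Gamma^s_tt = (2G F_t - G G_s - F G_t)/(2D), Gamma^t_ss = (2E F_s - E E_t - F E_s)/(2D), Gamma^t_st = (E G_s - F E_t)/(2D), Gamma^t_tt = (E G_t - 2F F_t + F G_s)/(2D); substitute and cancel common factors

Answer: Gamma_sss = (8978*s^3*t^2 + 8576*s^3*t + 2568*s^3)/(4489*s^4*t^2 + 4288*s^4*t + 1284*s^4 + 356*t^2 + 512*t + 272), Gamma_sst = 0, Gamma_stt = (2680*s^2*t + 1136*s^2)/(4489*s^4*t^2 + 4288*s^4*t + 1284*s^4 + 356*t^2 + 512*t + 272), Gamma_tss = (-288*s*t - 448*s)/(4489*s^4*t^2 + 4288*s^4*t + 1284*s^4 + 356*t^2 + 512*t + 272), Gamma_tst = 0, Gamma_ttt = (4489*s^4*t + 2144*s^4 + 356*t + 256)/(4489*s^4*t^2 + 4288*s^4*t + 1284*s^4 + 356*t^2 + 512*t + 272)


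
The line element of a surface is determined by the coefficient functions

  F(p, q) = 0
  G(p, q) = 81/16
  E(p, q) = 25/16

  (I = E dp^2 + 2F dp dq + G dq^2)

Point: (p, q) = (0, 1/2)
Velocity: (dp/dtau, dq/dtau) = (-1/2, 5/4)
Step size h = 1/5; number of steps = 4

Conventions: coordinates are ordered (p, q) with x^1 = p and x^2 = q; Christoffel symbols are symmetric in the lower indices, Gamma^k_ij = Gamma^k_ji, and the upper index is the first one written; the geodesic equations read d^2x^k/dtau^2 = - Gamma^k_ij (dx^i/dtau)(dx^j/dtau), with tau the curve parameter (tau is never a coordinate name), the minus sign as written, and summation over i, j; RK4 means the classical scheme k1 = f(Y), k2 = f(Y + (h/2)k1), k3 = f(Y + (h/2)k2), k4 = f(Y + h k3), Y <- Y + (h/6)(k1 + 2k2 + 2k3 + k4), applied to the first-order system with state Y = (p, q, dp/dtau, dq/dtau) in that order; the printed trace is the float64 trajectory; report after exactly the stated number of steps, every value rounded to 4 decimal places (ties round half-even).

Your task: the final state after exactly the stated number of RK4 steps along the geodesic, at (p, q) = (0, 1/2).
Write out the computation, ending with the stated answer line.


f(Y) = (dp/dtau, dq/dtau, -Gamma^p_ij Y'^i Y'^j, -Gamma^q_ij Y'^i Y'^j) with the Gammas evaluated at the stage position; h = 0.200000; intermediate values shown to 6 dp
step 0: p = 0.0000, q = 0.5000, dp/dtau = -0.5000, dq/dtau = 1.2500
step 1:
  k1: at (p, q) = (0.000000, 0.500000), (dp/dtau, dq/dtau) = (-0.500000, 1.250000); Gamma_ppp = 0.000000, Gamma_ppq = 0.000000, Gamma_pqq = 0.000000, Gamma_qpp = 0.000000, Gamma_qpq = 0.000000, Gamma_qqq = 0.000000; k1 = (-0.500000, 1.250000, 0.000000, 0.000000)
  k2: at (p, q) = (-0.050000, 0.625000), (dp/dtau, dq/dtau) = (-0.500000, 1.250000); Gamma_ppp = 0.000000, Gamma_ppq = 0.000000, Gamma_pqq = 0.000000, Gamma_qpp = 0.000000, Gamma_qpq = 0.000000, Gamma_qqq = 0.000000; k2 = (-0.500000, 1.250000, 0.000000, 0.000000)
  k3: at (p, q) = (-0.050000, 0.625000), (dp/dtau, dq/dtau) = (-0.500000, 1.250000); Gamma_ppp = 0.000000, Gamma_ppq = 0.000000, Gamma_pqq = 0.000000, Gamma_qpp = 0.000000, Gamma_qpq = 0.000000, Gamma_qqq = 0.000000; k3 = (-0.500000, 1.250000, 0.000000, 0.000000)
  k4: at (p, q) = (-0.100000, 0.750000), (dp/dtau, dq/dtau) = (-0.500000, 1.250000); Gamma_ppp = 0.000000, Gamma_ppq = 0.000000, Gamma_pqq = 0.000000, Gamma_qpp = 0.000000, Gamma_qpq = 0.000000, Gamma_qqq = 0.000000; k4 = (-0.500000, 1.250000, 0.000000, 0.000000)
  Y <- Y + (h/6)(k1 + 2k2 + 2k3 + k4): p = -0.1000, q = 0.7500, dp/dtau = -0.5000, dq/dtau = 1.2500
step 2:
  k1: at (p, q) = (-0.100000, 0.750000), (dp/dtau, dq/dtau) = (-0.500000, 1.250000); Gamma_ppp = 0.000000, Gamma_ppq = 0.000000, Gamma_pqq = 0.000000, Gamma_qpp = 0.000000, Gamma_qpq = 0.000000, Gamma_qqq = 0.000000; k1 = (-0.500000, 1.250000, 0.000000, 0.000000)
  k2: at (p, q) = (-0.150000, 0.875000), (dp/dtau, dq/dtau) = (-0.500000, 1.250000); Gamma_ppp = 0.000000, Gamma_ppq = 0.000000, Gamma_pqq = 0.000000, Gamma_qpp = 0.000000, Gamma_qpq = 0.000000, Gamma_qqq = 0.000000; k2 = (-0.500000, 1.250000, 0.000000, 0.000000)
  k3: at (p, q) = (-0.150000, 0.875000), (dp/dtau, dq/dtau) = (-0.500000, 1.250000); Gamma_ppp = 0.000000, Gamma_ppq = 0.000000, Gamma_pqq = 0.000000, Gamma_qpp = 0.000000, Gamma_qpq = 0.000000, Gamma_qqq = 0.000000; k3 = (-0.500000, 1.250000, 0.000000, 0.000000)
  k4: at (p, q) = (-0.200000, 1.000000), (dp/dtau, dq/dtau) = (-0.500000, 1.250000); Gamma_ppp = 0.000000, Gamma_ppq = 0.000000, Gamma_pqq = 0.000000, Gamma_qpp = 0.000000, Gamma_qpq = 0.000000, Gamma_qqq = 0.000000; k4 = (-0.500000, 1.250000, 0.000000, 0.000000)
  Y <- Y + (h/6)(k1 + 2k2 + 2k3 + k4): p = -0.2000, q = 1.0000, dp/dtau = -0.5000, dq/dtau = 1.2500
step 3:
  k1: at (p, q) = (-0.200000, 1.000000), (dp/dtau, dq/dtau) = (-0.500000, 1.250000); Gamma_ppp = 0.000000, Gamma_ppq = 0.000000, Gamma_pqq = 0.000000, Gamma_qpp = 0.000000, Gamma_qpq = 0.000000, Gamma_qqq = 0.000000; k1 = (-0.500000, 1.250000, 0.000000, 0.000000)
  k2: at (p, q) = (-0.250000, 1.125000), (dp/dtau, dq/dtau) = (-0.500000, 1.250000); Gamma_ppp = 0.000000, Gamma_ppq = 0.000000, Gamma_pqq = 0.000000, Gamma_qpp = 0.000000, Gamma_qpq = 0.000000, Gamma_qqq = 0.000000; k2 = (-0.500000, 1.250000, 0.000000, 0.000000)
  k3: at (p, q) = (-0.250000, 1.125000), (dp/dtau, dq/dtau) = (-0.500000, 1.250000); Gamma_ppp = 0.000000, Gamma_ppq = 0.000000, Gamma_pqq = 0.000000, Gamma_qpp = 0.000000, Gamma_qpq = 0.000000, Gamma_qqq = 0.000000; k3 = (-0.500000, 1.250000, 0.000000, 0.000000)
  k4: at (p, q) = (-0.300000, 1.250000), (dp/dtau, dq/dtau) = (-0.500000, 1.250000); Gamma_ppp = 0.000000, Gamma_ppq = 0.000000, Gamma_pqq = 0.000000, Gamma_qpp = 0.000000, Gamma_qpq = 0.000000, Gamma_qqq = 0.000000; k4 = (-0.500000, 1.250000, 0.000000, 0.000000)
  Y <- Y + (h/6)(k1 + 2k2 + 2k3 + k4): p = -0.3000, q = 1.2500, dp/dtau = -0.5000, dq/dtau = 1.2500
step 4:
  k1: at (p, q) = (-0.300000, 1.250000), (dp/dtau, dq/dtau) = (-0.500000, 1.250000); Gamma_ppp = 0.000000, Gamma_ppq = 0.000000, Gamma_pqq = 0.000000, Gamma_qpp = 0.000000, Gamma_qpq = 0.000000, Gamma_qqq = 0.000000; k1 = (-0.500000, 1.250000, 0.000000, 0.000000)
  k2: at (p, q) = (-0.350000, 1.375000), (dp/dtau, dq/dtau) = (-0.500000, 1.250000); Gamma_ppp = 0.000000, Gamma_ppq = 0.000000, Gamma_pqq = 0.000000, Gamma_qpp = 0.000000, Gamma_qpq = 0.000000, Gamma_qqq = 0.000000; k2 = (-0.500000, 1.250000, 0.000000, 0.000000)
  k3: at (p, q) = (-0.350000, 1.375000), (dp/dtau, dq/dtau) = (-0.500000, 1.250000); Gamma_ppp = 0.000000, Gamma_ppq = 0.000000, Gamma_pqq = 0.000000, Gamma_qpp = 0.000000, Gamma_qpq = 0.000000, Gamma_qqq = 0.000000; k3 = (-0.500000, 1.250000, 0.000000, 0.000000)
  k4: at (p, q) = (-0.400000, 1.500000), (dp/dtau, dq/dtau) = (-0.500000, 1.250000); Gamma_ppp = 0.000000, Gamma_ppq = 0.000000, Gamma_pqq = 0.000000, Gamma_qpp = 0.000000, Gamma_qpq = 0.000000, Gamma_qqq = 0.000000; k4 = (-0.500000, 1.250000, 0.000000, 0.000000)
  Y <- Y + (h/6)(k1 + 2k2 + 2k3 + k4): p = -0.4000, q = 1.5000, dp/dtau = -0.5000, dq/dtau = 1.2500

Answer: p = -0.4000, q = 1.5000, dp/dtau = -0.5000, dq/dtau = 1.2500


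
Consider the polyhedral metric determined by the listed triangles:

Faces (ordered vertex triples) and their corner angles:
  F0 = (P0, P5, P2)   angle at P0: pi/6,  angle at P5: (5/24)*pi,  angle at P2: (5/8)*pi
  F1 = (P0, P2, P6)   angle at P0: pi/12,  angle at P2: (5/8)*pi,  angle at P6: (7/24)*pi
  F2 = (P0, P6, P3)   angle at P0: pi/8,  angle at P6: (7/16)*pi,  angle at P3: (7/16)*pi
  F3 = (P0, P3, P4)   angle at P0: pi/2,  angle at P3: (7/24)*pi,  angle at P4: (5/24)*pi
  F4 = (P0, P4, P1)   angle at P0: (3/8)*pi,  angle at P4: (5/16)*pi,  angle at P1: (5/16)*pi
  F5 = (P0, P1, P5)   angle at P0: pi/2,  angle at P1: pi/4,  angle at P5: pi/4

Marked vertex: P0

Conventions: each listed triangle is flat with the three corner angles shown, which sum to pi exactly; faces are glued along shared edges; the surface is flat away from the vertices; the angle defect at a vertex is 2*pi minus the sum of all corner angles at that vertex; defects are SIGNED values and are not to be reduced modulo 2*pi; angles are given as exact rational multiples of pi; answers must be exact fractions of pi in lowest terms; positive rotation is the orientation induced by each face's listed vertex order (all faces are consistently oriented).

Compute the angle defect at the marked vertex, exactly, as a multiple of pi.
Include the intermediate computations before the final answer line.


Sum of corner angles at P0: (7/4)*pi
defect = 2*pi - (7/4)*pi

Answer: defect(P0) = pi/4


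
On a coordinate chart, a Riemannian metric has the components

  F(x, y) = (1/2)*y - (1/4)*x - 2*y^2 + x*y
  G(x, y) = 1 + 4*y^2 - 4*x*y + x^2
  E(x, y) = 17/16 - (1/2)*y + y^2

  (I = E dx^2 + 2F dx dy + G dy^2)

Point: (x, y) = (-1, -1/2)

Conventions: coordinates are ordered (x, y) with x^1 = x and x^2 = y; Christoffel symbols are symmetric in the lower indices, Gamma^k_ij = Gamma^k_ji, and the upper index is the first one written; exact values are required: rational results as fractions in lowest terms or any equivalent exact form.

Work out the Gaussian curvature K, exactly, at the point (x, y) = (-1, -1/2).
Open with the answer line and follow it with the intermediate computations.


Answer: K = -256/625

E = 25/16, F = 0, G = 1, EG - F^2 = 25/16 at the point
E_x = 0, E_y = -3/2, F_x = -3/4, F_y = 3/2, G_x = 0, G_y = 0
E_yy = 2, F_xy = 1, G_xx = 2
Using the Brioschi determinant formula for K from the metric derivatives:
M1 = [[-E_yy/2 + F_xy - G_xx/2, E_x/2, F_x - E_y/2], [F_y - G_x/2, E, F], [G_y/2, F, G]] = [[-1, 0, 0], [3/2, 25/16, 0], [0, 0, 1]]; det M1 = -25/16
M2 = [[0, E_y/2, G_x/2], [E_y/2, E, F], [G_x/2, F, G]] = [[0, -3/4, 0], [-3/4, 25/16, 0], [0, 0, 1]]; det M2 = -9/16
det M1 - det M2 = -1; K = -1 / (25/16)^2 = -256/625


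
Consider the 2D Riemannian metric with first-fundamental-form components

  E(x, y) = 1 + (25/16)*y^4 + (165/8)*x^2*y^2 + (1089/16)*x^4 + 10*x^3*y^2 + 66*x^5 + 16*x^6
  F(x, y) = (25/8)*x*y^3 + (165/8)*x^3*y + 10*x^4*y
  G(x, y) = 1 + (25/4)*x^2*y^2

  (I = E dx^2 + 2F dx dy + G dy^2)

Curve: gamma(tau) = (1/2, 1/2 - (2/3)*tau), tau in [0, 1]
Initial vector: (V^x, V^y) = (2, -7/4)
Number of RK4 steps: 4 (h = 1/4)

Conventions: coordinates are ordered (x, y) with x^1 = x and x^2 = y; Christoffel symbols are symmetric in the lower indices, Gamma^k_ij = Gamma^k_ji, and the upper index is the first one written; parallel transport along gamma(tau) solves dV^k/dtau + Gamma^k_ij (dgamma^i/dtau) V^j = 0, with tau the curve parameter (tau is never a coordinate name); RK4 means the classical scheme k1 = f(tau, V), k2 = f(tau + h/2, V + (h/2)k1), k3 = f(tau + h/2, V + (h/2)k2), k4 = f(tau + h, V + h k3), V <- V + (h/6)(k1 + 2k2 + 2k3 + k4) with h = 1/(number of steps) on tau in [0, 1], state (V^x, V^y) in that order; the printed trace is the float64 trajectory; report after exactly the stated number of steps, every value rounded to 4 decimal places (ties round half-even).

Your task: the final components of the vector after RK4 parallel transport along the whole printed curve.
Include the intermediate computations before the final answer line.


gamma'(tau) = (0, -2/3); f(tau, V)^k = -Gamma^k_ij(gamma(tau)) gamma'^i(tau) V^j; h = 1/4; intermediate values shown to 6 dp
curve data and Christoffel symbols at the stage parameters:
  tau = 0.000000: gamma = (0.500000, 0.500000), gamma' = (0.000000, -0.666667); Gamma_xxx = 3.349515, Gamma_xxy = 0.372168, Gamma_xyy = 0.372168, Gamma_yxx = 0.728155, Gamma_yxy = 0.080906, Gamma_yyy = 0.080906
  tau = 0.125000: gamma = (0.500000, 0.416667), gamma' = (0.000000, -0.666667); Gamma_xxx = 3.475564, Gamma_xxy = 0.321812, Gamma_xyy = 0.386174, Gamma_yxx = 0.651261, Gamma_yxy = 0.060302, Gamma_yyy = 0.072362
  tau = 0.250000: gamma = (0.500000, 0.333333), gamma' = (0.000000, -0.666667); Gamma_xxx = 3.587560, Gamma_xxy = 0.265745, Gamma_xyy = 0.398618, Gamma_yxx = 0.553351, Gamma_yxy = 0.040989, Gamma_yyy = 0.061483
  tau = 0.375000: gamma = (0.500000, 0.250000), gamma' = (0.000000, -0.666667); Gamma_xxx = 3.680915, Gamma_xxy = 0.204495, Gamma_xyy = 0.408991, Gamma_yxx = 0.435611, Gamma_yxy = 0.024201, Gamma_yyy = 0.048401
  tau = 0.500000: gamma = (0.500000, 0.166667), gamma' = (0.000000, -0.666667); Gamma_xxx = 3.751300, Gamma_xxy = 0.138937, Gamma_xyy = 0.416811, Gamma_yxx = 0.300906, Gamma_yxy = 0.011145, Gamma_yyy = 0.033434
  tau = 0.625000: gamma = (0.500000, 0.083333), gamma' = (0.000000, -0.666667); Gamma_xxx = 3.795128, Gamma_xxy = 0.070280, Gamma_xyy = 0.421681, Gamma_yxx = 0.153753, Gamma_yxy = 0.002847, Gamma_yyy = 0.017084
  tau = 0.750000: gamma = (0.500000, 0.000000), gamma' = (0.000000, -0.666667); Gamma_xxx = 3.810015, Gamma_xxy = 0.000000, Gamma_xyy = 0.423335, Gamma_yxx = 0.000000, Gamma_yxy = 0.000000, Gamma_yyy = 0.000000
  tau = 0.875000: gamma = (0.500000, -0.083333), gamma' = (0.000000, -0.666667); Gamma_xxx = 3.795128, Gamma_xxy = -0.070280, Gamma_xyy = 0.421681, Gamma_yxx = -0.153753, Gamma_yxy = 0.002847, Gamma_yyy = -0.017084
  tau = 1.000000: gamma = (0.500000, -0.166667), gamma' = (0.000000, -0.666667); Gamma_xxx = 3.751300, Gamma_xxy = -0.138937, Gamma_xyy = 0.416811, Gamma_yxx = -0.300906, Gamma_yxy = 0.011145, Gamma_yyy = -0.033434
step 0: V^x = 2.0000, V^y = -1.7500
step 1: k1 = (0.062028, 0.013484), k2 = (-0.019357, -0.003627), k3 = (-0.022090, -0.004139), k4 = (-0.111981, -0.017272); V <- V + (h/6)(k1 + 2k2 + 2k3 + k4): V^x = 1.9945, V^y = -1.7508
step 2: k1 = (-0.111922, -0.017263), k2 = (-0.207965, -0.024611), k3 = (-0.209852, -0.024835), k4 = (-0.308351, -0.024734); V <- V + (h/6)(k1 + 2k2 + 2k3 + k4): V^x = 1.9421, V^y = -1.7567
step 3: k1 = (-0.308245, -0.024726), k2 = (-0.405516, -0.016429), k3 = (-0.405794, -0.016440), k4 = (-0.496935, 0.000000); V <- V + (h/6)(k1 + 2k2 + 2k3 + k4): V^x = 1.8410, V^y = -1.7604
step 4: k1 = (-0.496839, 0.000000), k2 = (-0.578243, 0.023426), k3 = (-0.576944, 0.023374), k4 = (-0.644718, 0.051715); V <- V + (h/6)(k1 + 2k2 + 2k3 + k4): V^x = 1.6971, V^y = -1.7544

Answer: V^x = 1.6971, V^y = -1.7544
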